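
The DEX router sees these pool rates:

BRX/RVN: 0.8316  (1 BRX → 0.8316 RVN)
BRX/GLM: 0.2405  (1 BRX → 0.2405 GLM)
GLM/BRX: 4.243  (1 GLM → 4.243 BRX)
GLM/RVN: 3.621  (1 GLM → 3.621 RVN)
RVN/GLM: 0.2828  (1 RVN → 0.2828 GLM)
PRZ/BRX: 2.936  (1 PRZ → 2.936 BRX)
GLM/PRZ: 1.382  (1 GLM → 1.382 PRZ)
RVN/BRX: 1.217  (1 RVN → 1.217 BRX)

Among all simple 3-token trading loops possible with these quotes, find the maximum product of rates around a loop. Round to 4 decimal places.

RVN→BRX→GLM→RVN: 1.217 × 0.2405 × 3.621 = 1.05983
RVN→GLM→BRX→RVN: 0.2828 × 4.243 × 0.8316 = 0.99785
PRZ→BRX→GLM→PRZ: 2.936 × 0.2405 × 1.382 = 0.97584
Maximum is RVN→BRX→GLM→RVN at 1.0598; arbitrage exists.

1.0598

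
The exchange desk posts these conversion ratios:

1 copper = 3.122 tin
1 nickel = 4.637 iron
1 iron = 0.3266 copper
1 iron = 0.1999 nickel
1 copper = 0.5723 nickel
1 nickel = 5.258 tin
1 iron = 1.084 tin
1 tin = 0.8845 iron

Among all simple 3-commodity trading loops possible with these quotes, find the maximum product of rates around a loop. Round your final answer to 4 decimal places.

nickel→tin→iron→nickel: 5.258 × 0.8845 × 0.1999 = 0.92968
tin→iron→copper→tin: 0.8845 × 0.3266 × 3.122 = 0.90188
nickel→iron→copper→nickel: 4.637 × 0.3266 × 0.5723 = 0.86672
Maximum is nickel→tin→iron→nickel at 0.9297; no arbitrage — every cycle loses value.

0.9297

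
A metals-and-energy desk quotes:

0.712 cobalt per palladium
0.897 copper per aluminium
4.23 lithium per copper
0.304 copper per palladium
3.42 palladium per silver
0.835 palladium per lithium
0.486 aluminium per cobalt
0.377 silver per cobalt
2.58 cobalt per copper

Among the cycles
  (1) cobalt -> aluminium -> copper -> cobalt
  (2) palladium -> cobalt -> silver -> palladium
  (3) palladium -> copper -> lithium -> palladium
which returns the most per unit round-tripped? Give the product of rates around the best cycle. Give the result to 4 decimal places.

(1) 0.486 × 0.897 × 2.58 = 1.12473
(2) 0.712 × 0.377 × 3.42 = 0.91801
(3) 0.304 × 4.23 × 0.835 = 1.07374
Highest is cycle (1) at 1.1247 (>1, arbitrage).

1.1247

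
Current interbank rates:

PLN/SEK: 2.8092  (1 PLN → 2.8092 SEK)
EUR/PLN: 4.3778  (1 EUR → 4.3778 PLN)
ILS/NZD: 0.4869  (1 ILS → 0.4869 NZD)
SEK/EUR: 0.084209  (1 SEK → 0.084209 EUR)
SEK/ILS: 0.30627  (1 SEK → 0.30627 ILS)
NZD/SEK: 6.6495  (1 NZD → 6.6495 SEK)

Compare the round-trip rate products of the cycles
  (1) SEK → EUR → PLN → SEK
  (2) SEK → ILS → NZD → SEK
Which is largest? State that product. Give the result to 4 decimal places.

1.0356

(1) 0.084209 × 4.3778 × 2.8092 = 1.03561
(2) 0.30627 × 0.4869 × 6.6495 = 0.99159
Highest is cycle (1) at 1.0356 (>1, arbitrage).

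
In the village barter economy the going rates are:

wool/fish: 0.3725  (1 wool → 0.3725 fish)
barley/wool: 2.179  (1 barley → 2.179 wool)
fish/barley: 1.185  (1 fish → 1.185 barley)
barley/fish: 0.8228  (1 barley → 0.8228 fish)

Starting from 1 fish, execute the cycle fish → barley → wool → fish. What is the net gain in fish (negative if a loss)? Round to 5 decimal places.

1 fish × 1.185 = 1.185 barley
1.185 barley × 2.179 = 2.582115 wool
2.582115 wool × 0.3725 = 0.9618378375 fish
Net change: 0.9618378375 − 1 = -0.0381621625 fish

-0.03816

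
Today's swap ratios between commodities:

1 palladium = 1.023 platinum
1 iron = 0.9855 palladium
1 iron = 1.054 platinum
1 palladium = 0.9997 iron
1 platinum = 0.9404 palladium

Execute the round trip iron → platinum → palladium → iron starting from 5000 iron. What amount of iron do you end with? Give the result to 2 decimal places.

5000 iron × 1.054 = 5270 platinum
5270 platinum × 0.9404 = 4955.908 palladium
4955.908 palladium × 0.9997 = 4954.4212276 iron

4954.42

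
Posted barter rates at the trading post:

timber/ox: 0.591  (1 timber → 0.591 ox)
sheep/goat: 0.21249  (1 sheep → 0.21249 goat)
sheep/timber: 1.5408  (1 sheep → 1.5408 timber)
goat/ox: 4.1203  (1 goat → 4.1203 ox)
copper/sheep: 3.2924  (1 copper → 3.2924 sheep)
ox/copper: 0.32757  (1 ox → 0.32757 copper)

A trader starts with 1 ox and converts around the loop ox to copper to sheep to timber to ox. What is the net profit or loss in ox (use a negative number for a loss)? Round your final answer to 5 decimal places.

-0.01791

1 ox × 0.32757 = 0.32757 copper
0.32757 copper × 3.2924 = 1.078491468 sheep
1.078491468 sheep × 1.5408 = 1.6617396538944 timber
1.6617396538944 timber × 0.591 = 0.9820881354515904 ox
Net change: 0.9820881354515904 − 1 = -0.0179118645484096 ox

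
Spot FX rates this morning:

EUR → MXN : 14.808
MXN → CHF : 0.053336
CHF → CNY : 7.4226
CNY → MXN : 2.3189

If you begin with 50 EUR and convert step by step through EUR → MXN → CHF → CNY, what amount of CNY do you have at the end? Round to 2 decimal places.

293.12

50 EUR × 14.808 = 740.4 MXN
740.4 MXN × 0.053336 = 39.4899744 CHF
39.4899744 CHF × 7.4226 = 293.11828398144 CNY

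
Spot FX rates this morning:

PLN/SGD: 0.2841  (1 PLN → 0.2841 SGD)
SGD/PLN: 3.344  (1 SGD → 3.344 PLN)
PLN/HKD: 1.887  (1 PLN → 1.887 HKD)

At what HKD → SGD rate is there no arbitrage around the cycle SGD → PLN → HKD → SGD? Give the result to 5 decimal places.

Known legs of the cycle: 3.344 × 1.887 = 6.310128
For no arbitrage the full-cycle product must be 1, so the missing rate is 1 / 6.310128 ≈ 0.1584754.

0.15848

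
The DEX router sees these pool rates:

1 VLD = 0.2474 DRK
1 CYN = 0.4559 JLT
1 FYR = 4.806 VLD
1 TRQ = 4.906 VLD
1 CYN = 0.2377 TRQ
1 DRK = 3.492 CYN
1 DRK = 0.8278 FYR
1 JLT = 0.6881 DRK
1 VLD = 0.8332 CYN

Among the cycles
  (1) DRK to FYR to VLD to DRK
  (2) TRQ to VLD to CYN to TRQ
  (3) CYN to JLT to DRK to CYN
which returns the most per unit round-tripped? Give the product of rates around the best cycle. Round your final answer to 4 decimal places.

(1) 0.8278 × 4.806 × 0.2474 = 0.98426
(2) 4.906 × 0.8332 × 0.2377 = 0.97164
(3) 0.4559 × 0.6881 × 3.492 = 1.09546
Highest is cycle (3) at 1.0955 (>1, arbitrage).

1.0955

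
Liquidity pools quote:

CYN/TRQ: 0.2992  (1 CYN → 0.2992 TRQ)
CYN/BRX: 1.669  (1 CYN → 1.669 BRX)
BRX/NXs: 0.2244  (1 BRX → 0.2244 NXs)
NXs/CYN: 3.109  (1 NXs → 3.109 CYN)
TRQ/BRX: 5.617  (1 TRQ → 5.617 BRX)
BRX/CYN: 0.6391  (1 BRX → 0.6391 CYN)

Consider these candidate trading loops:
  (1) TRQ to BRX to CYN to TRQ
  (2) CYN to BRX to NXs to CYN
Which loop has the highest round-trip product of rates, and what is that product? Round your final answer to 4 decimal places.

(1) 5.617 × 0.6391 × 0.2992 = 1.07408
(2) 1.669 × 0.2244 × 3.109 = 1.16439
Highest is cycle (2) at 1.1644 (>1, arbitrage).

1.1644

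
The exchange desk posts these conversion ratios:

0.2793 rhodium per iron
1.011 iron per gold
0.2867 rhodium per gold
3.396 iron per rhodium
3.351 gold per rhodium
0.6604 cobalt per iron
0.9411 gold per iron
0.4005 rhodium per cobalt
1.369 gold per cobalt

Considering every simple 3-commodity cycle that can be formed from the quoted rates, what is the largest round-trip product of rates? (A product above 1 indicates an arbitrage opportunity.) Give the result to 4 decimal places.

0.9462

gold→iron→rhodium→gold: 1.011 × 0.2793 × 3.351 = 0.94623
gold→rhodium→iron→gold: 0.2867 × 3.396 × 0.9411 = 0.91629
gold→iron→cobalt→gold: 1.011 × 0.6604 × 1.369 = 0.91403
cobalt→rhodium→iron→cobalt: 0.4005 × 3.396 × 0.6604 = 0.89821
Maximum is gold→iron→rhodium→gold at 0.9462; no arbitrage — every cycle loses value.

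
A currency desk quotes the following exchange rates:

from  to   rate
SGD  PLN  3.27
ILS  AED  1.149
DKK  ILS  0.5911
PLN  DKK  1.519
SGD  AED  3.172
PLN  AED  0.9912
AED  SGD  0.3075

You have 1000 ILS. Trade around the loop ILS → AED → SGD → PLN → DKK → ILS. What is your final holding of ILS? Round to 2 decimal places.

1000 ILS × 1.149 = 1149 AED
1149 AED × 0.3075 = 353.3175 SGD
353.3175 SGD × 3.27 = 1155.348225 PLN
1155.348225 PLN × 1.519 = 1754.973953775 DKK
1754.973953775 DKK × 0.5911 = 1037.3651040764025 ILS

1037.37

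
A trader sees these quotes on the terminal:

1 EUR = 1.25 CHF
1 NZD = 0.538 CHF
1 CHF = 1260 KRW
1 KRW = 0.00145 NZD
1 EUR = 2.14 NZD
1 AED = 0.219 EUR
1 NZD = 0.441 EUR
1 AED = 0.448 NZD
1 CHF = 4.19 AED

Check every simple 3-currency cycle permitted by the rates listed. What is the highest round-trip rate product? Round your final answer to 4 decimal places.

CHF→AED→EUR→CHF: 4.19 × 0.219 × 1.25 = 1.14701
CHF→AED→NZD→CHF: 4.19 × 0.448 × 0.538 = 1.00989
CHF→KRW→NZD→CHF: 1260 × 0.00145 × 0.538 = 0.98293
Maximum is CHF→AED→EUR→CHF at 1.1470; arbitrage exists.

1.1470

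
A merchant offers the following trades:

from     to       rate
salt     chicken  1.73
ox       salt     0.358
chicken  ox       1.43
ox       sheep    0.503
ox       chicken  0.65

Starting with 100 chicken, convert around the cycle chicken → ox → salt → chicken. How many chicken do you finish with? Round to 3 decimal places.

88.566

100 chicken × 1.43 = 143 ox
143 ox × 0.358 = 51.194 salt
51.194 salt × 1.73 = 88.56562 chicken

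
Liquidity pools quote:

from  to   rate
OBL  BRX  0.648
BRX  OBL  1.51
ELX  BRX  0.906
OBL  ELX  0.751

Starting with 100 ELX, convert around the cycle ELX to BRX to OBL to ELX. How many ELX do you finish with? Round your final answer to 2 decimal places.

102.74

100 ELX × 0.906 = 90.6 BRX
90.6 BRX × 1.51 = 136.806 OBL
136.806 OBL × 0.751 = 102.741306 ELX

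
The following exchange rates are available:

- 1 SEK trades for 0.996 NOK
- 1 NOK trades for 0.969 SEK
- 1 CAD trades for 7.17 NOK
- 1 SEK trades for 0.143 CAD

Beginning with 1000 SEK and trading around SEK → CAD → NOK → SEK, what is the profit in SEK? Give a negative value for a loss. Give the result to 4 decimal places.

-6.4746

1000 SEK × 0.143 = 143 CAD
143 CAD × 7.17 = 1025.31 NOK
1025.31 NOK × 0.969 = 993.52539 SEK
Net change: 993.52539 − 1000 = -6.47461 SEK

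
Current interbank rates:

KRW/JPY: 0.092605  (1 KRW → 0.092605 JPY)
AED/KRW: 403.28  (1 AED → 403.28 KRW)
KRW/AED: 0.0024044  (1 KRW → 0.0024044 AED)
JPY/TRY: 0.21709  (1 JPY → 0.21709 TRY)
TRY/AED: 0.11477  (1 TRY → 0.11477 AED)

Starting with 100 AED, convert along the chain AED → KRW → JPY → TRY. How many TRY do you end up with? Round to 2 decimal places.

100 AED × 403.28 = 40328 KRW
40328 KRW × 0.092605 = 3734.57444 JPY
3734.57444 JPY × 0.21709 = 810.7387651796 TRY

810.74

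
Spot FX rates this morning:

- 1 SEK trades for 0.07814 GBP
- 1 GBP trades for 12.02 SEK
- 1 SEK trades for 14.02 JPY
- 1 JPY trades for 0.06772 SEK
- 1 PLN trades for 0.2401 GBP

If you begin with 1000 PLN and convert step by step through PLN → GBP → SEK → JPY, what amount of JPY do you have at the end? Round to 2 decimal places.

40461.75

1000 PLN × 0.2401 = 240.1 GBP
240.1 GBP × 12.02 = 2886.002 SEK
2886.002 SEK × 14.02 = 40461.74804 JPY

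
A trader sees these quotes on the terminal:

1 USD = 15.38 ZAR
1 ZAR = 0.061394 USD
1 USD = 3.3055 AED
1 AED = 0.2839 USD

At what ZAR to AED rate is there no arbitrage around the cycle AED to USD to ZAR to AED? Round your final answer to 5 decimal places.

0.22902

Known legs of the cycle: 0.2839 × 15.38 = 4.366382
For no arbitrage the full-cycle product must be 1, so the missing rate is 1 / 4.366382 ≈ 0.2290226.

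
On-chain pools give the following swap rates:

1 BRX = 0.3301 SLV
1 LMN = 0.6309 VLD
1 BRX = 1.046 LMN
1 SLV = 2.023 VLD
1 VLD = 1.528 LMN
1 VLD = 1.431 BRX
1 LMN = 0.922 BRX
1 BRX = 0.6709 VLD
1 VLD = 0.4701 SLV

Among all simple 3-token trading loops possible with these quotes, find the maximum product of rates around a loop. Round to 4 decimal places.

0.9556

SLV→VLD→BRX→SLV: 2.023 × 1.431 × 0.3301 = 0.95561
BRX→VLD→LMN→BRX: 0.6709 × 1.528 × 0.922 = 0.94517
BRX→LMN→VLD→BRX: 1.046 × 0.6309 × 1.431 = 0.94435
Maximum is SLV→VLD→BRX→SLV at 0.9556; no arbitrage — every cycle loses value.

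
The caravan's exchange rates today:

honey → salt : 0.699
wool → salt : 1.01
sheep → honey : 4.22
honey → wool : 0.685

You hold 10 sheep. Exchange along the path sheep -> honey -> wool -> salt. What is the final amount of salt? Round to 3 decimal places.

10 sheep × 4.22 = 42.2 honey
42.2 honey × 0.685 = 28.907 wool
28.907 wool × 1.01 = 29.19607 salt

29.196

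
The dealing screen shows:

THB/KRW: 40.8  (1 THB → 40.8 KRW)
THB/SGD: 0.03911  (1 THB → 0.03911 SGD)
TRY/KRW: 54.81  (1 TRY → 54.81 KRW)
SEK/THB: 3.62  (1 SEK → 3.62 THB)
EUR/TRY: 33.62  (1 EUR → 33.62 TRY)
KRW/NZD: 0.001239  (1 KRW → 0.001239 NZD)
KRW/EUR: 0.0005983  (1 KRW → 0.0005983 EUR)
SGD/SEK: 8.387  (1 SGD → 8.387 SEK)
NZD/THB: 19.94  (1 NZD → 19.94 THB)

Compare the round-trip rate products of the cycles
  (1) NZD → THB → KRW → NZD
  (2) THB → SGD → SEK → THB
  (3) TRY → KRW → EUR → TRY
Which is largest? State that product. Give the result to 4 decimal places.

1.1874

(1) 19.94 × 40.8 × 0.001239 = 1.00799
(2) 0.03911 × 8.387 × 3.62 = 1.18742
(3) 54.81 × 0.0005983 × 33.62 = 1.10249
Highest is cycle (2) at 1.1874 (>1, arbitrage).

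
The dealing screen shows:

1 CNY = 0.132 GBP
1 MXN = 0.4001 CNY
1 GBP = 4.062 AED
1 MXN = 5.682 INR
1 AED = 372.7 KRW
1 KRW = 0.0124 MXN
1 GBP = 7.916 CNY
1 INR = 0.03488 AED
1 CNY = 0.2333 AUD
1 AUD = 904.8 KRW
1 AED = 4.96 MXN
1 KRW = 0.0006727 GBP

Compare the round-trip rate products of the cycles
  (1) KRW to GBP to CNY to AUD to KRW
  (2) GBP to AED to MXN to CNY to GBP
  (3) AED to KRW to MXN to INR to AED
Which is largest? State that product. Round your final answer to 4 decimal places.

(1) 0.0006727 × 7.916 × 0.2333 × 904.8 = 1.12407
(2) 4.062 × 4.96 × 0.4001 × 0.132 = 1.06406
(3) 372.7 × 0.0124 × 5.682 × 0.03488 = 0.91592
Highest is cycle (1) at 1.1241 (>1, arbitrage).

1.1241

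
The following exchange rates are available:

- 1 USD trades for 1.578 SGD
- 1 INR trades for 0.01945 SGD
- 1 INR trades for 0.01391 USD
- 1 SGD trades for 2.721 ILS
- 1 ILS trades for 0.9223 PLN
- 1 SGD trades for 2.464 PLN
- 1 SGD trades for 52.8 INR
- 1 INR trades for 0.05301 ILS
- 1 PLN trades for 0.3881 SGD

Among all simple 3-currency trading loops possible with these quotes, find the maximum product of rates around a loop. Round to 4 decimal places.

INR→USD→SGD→INR: 0.01391 × 1.578 × 52.8 = 1.15896
ILS→PLN→SGD→ILS: 0.9223 × 0.3881 × 2.721 = 0.97397
Maximum is INR→USD→SGD→INR at 1.1590; arbitrage exists.

1.1590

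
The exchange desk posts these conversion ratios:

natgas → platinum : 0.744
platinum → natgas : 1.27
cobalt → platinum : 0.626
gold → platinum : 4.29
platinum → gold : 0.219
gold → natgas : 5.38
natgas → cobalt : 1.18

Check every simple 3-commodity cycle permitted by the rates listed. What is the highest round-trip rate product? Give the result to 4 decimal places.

natgas→cobalt→platinum→natgas: 1.18 × 0.626 × 1.27 = 0.93812
natgas→platinum→gold→natgas: 0.744 × 0.219 × 5.38 = 0.87660
Maximum is natgas→cobalt→platinum→natgas at 0.9381; no arbitrage — every cycle loses value.

0.9381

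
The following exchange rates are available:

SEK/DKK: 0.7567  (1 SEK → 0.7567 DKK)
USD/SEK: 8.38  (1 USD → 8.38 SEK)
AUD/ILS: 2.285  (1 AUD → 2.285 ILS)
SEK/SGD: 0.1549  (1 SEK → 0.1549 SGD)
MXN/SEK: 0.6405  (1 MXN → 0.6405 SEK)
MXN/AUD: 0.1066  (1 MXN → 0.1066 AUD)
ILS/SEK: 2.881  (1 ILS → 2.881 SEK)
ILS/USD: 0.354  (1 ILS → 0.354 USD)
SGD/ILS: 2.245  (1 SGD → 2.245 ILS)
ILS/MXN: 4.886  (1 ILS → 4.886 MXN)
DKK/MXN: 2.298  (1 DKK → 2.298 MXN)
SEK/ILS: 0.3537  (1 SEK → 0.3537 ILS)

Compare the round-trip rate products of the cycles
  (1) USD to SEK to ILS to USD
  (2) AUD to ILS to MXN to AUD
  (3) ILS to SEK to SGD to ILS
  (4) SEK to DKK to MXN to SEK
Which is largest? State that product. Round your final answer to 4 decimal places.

1.1901

(1) 8.38 × 0.3537 × 0.354 = 1.04926
(2) 2.285 × 4.886 × 0.1066 = 1.19014
(3) 2.881 × 0.1549 × 2.245 = 1.00187
(4) 0.7567 × 2.298 × 0.6405 = 1.11376
Highest is cycle (2) at 1.1901 (>1, arbitrage).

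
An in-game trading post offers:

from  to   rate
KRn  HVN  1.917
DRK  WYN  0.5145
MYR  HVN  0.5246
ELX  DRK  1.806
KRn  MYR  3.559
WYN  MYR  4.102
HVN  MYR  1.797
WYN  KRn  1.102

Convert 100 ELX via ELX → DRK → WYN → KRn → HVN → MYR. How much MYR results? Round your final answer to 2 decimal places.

100 ELX × 1.806 = 180.6 DRK
180.6 DRK × 0.5145 = 92.9187 WYN
92.9187 WYN × 1.102 = 102.3964074 KRn
102.3964074 KRn × 1.917 = 196.2939129858 HVN
196.2939129858 HVN × 1.797 = 352.7401616354826 MYR

352.74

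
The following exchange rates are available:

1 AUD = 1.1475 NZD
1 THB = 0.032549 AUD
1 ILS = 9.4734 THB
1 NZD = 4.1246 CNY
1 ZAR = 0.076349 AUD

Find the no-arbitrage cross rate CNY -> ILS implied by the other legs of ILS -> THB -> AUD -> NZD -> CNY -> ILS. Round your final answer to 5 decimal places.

Known legs of the cycle: 9.4734 × 0.032549 × 1.1475 × 4.1246 = 1.4594124844893231
For no arbitrage the full-cycle product must be 1, so the missing rate is 1 / 1.4594124844893231 ≈ 0.6852072.

0.68521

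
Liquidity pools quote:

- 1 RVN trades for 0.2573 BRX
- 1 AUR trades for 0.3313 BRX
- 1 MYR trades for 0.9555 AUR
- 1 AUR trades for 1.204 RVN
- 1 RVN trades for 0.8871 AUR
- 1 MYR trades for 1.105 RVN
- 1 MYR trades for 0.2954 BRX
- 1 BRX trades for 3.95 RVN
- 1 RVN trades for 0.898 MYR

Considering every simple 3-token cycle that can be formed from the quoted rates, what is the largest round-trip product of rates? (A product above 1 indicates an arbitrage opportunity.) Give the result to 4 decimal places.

AUR→BRX→RVN→AUR: 0.3313 × 3.95 × 0.8871 = 1.16089
RVN→MYR→BRX→RVN: 0.898 × 0.2954 × 3.95 = 1.04781
AUR→RVN→MYR→AUR: 1.204 × 0.898 × 0.9555 = 1.03308
Maximum is AUR→BRX→RVN→AUR at 1.1609; arbitrage exists.

1.1609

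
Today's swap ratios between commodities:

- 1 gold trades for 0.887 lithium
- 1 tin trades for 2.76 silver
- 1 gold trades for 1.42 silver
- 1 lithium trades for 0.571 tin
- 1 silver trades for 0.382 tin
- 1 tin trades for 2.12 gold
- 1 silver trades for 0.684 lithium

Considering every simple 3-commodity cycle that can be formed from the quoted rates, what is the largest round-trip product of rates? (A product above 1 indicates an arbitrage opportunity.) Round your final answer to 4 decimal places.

1.1500

gold→silver→tin→gold: 1.42 × 0.382 × 2.12 = 1.14997
silver→lithium→tin→silver: 0.684 × 0.571 × 2.76 = 1.07796
gold→lithium→tin→gold: 0.887 × 0.571 × 2.12 = 1.07373
Maximum is gold→silver→tin→gold at 1.1500; arbitrage exists.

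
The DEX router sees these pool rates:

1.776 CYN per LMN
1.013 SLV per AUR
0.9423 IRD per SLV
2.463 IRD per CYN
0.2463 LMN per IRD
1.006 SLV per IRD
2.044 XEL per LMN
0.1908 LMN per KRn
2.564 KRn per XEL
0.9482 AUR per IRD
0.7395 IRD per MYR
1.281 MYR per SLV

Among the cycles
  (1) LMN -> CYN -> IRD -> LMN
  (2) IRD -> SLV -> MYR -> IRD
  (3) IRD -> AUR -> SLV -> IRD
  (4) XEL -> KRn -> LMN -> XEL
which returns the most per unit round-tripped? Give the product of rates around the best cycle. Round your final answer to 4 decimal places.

(1) 1.776 × 2.463 × 0.2463 = 1.07739
(2) 1.006 × 1.281 × 0.7395 = 0.95298
(3) 0.9482 × 1.013 × 0.9423 = 0.90510
(4) 2.564 × 0.1908 × 2.044 = 0.99995
Highest is cycle (1) at 1.0774 (>1, arbitrage).

1.0774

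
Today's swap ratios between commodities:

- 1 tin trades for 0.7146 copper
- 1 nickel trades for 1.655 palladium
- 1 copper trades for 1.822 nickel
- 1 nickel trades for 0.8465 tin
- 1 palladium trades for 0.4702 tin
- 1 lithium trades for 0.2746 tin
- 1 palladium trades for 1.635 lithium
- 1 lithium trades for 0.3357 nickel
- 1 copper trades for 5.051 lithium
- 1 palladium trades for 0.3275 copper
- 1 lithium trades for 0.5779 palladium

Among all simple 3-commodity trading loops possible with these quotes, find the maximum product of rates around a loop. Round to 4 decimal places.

1.1021

copper→nickel→tin→copper: 1.822 × 0.8465 × 0.7146 = 1.10214
lithium→tin→copper→lithium: 0.2746 × 0.7146 × 5.051 = 0.99115
copper→nickel→palladium→copper: 1.822 × 1.655 × 0.3275 = 0.98755
lithium→palladium→copper→lithium: 0.5779 × 0.3275 × 5.051 = 0.95596
lithium→nickel→palladium→lithium: 0.3357 × 1.655 × 1.635 = 0.90838
Maximum is copper→nickel→tin→copper at 1.1021; arbitrage exists.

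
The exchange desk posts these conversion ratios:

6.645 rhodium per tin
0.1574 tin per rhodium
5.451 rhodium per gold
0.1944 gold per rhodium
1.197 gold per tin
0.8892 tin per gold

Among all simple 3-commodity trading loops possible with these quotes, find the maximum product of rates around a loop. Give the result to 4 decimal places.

gold→tin→rhodium→gold: 0.8892 × 6.645 × 0.1944 = 1.14866
gold→rhodium→tin→gold: 5.451 × 0.1574 × 1.197 = 1.02701
Maximum is gold→tin→rhodium→gold at 1.1487; arbitrage exists.

1.1487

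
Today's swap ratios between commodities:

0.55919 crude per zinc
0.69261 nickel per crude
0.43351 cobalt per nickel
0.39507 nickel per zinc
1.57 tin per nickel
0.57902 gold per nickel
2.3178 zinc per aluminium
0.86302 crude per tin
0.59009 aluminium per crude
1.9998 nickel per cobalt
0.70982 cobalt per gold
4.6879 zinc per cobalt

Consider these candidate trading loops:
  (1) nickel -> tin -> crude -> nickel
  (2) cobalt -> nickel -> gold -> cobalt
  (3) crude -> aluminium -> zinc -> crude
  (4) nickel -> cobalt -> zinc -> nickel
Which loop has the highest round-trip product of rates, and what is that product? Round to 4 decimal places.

(1) 1.57 × 0.86302 × 0.69261 = 0.93845
(2) 1.9998 × 0.57902 × 0.70982 = 0.82192
(3) 0.59009 × 2.3178 × 0.55919 = 0.76481
(4) 0.43351 × 4.6879 × 0.39507 = 0.80288
Highest is cycle (1) at 0.9384 (≤1, no arbitrage).

0.9384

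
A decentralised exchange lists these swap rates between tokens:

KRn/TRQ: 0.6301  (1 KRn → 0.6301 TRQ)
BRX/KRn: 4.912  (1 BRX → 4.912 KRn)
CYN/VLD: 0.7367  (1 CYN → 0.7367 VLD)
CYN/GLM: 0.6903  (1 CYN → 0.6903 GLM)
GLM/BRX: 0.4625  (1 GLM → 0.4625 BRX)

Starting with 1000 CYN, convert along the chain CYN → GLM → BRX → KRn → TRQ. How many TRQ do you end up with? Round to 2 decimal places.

1000 CYN × 0.6903 = 690.3 GLM
690.3 GLM × 0.4625 = 319.26375 BRX
319.26375 BRX × 4.912 = 1568.22354 KRn
1568.22354 KRn × 0.6301 = 988.137652554 TRQ

988.14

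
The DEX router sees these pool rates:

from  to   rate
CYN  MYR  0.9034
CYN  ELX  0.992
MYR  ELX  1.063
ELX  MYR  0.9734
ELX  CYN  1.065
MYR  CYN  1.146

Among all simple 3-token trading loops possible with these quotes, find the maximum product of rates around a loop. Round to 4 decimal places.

ELX→MYR→CYN→ELX: 0.9734 × 1.146 × 0.992 = 1.10659
ELX→CYN→MYR→ELX: 1.065 × 0.9034 × 1.063 = 1.02273
Maximum is ELX→MYR→CYN→ELX at 1.1066; arbitrage exists.

1.1066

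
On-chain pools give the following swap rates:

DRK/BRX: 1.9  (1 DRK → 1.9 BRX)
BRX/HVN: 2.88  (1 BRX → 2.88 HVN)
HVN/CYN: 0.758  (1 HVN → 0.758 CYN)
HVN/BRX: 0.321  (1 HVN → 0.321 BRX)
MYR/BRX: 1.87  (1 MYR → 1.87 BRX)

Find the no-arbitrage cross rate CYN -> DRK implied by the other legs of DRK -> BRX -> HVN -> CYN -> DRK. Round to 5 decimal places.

Known legs of the cycle: 1.9 × 2.88 × 0.758 = 4.147776
For no arbitrage the full-cycle product must be 1, so the missing rate is 1 / 4.147776 ≈ 0.2410931.

0.24109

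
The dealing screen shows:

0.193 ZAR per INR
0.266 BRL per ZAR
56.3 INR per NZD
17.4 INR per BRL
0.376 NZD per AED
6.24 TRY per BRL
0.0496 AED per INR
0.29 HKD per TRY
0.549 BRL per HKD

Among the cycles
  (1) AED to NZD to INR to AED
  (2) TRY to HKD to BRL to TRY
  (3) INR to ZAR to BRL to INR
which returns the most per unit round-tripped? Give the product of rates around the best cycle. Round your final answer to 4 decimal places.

(1) 0.376 × 56.3 × 0.0496 = 1.04997
(2) 0.29 × 0.549 × 6.24 = 0.99347
(3) 0.193 × 0.266 × 17.4 = 0.89328
Highest is cycle (1) at 1.0500 (>1, arbitrage).

1.0500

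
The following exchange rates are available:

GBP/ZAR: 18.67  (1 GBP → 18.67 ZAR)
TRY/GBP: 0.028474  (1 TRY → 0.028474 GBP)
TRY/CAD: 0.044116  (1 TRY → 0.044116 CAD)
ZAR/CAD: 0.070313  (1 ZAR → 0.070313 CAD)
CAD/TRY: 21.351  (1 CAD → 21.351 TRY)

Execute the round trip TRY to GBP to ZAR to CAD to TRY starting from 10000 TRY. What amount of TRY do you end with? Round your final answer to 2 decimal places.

10000 TRY × 0.028474 = 284.74 GBP
284.74 GBP × 18.67 = 5316.0958 ZAR
5316.0958 ZAR × 0.070313 = 373.7906439854 CAD
373.7906439854 CAD × 21.351 = 7980.8040397322754 TRY

7980.80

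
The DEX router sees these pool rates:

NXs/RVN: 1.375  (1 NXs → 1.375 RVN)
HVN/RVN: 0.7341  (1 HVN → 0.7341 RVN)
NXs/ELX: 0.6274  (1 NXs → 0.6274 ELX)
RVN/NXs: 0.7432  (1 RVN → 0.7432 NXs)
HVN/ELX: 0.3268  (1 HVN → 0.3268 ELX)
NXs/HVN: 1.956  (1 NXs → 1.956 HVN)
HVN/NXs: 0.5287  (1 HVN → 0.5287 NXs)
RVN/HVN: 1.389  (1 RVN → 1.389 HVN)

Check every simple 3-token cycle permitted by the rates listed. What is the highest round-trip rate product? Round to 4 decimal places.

1.0672

NXs→HVN→RVN→NXs: 1.956 × 0.7341 × 0.7432 = 1.06716
NXs→RVN→HVN→NXs: 1.375 × 1.389 × 0.5287 = 1.00975
Maximum is NXs→HVN→RVN→NXs at 1.0672; arbitrage exists.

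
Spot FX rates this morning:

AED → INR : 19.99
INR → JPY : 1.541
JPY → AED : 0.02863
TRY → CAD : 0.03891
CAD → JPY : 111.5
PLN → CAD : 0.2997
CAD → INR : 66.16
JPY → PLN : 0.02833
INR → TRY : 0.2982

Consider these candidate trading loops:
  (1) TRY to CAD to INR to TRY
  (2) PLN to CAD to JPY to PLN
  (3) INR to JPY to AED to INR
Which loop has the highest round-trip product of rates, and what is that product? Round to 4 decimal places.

0.9467

(1) 0.03891 × 66.16 × 0.2982 = 0.76765
(2) 0.2997 × 111.5 × 0.02833 = 0.94669
(3) 1.541 × 0.02863 × 19.99 = 0.88194
Highest is cycle (2) at 0.9467 (≤1, no arbitrage).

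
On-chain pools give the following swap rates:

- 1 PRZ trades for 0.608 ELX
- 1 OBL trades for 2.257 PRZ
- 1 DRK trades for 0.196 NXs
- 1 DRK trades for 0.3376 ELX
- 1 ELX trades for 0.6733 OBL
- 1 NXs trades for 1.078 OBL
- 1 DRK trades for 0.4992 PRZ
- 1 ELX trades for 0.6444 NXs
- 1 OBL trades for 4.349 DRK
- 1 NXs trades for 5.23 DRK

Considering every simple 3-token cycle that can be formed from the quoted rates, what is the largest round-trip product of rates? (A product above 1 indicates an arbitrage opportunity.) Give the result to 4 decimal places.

DRK→ELX→NXs→DRK: 0.3376 × 0.6444 × 5.23 = 1.13778
DRK→ELX→OBL→DRK: 0.3376 × 0.6733 × 4.349 = 0.98855
ELX→OBL→PRZ→ELX: 0.6733 × 2.257 × 0.608 = 0.92394
DRK→NXs→OBL→DRK: 0.196 × 1.078 × 4.349 = 0.91889
Maximum is DRK→ELX→NXs→DRK at 1.1378; arbitrage exists.

1.1378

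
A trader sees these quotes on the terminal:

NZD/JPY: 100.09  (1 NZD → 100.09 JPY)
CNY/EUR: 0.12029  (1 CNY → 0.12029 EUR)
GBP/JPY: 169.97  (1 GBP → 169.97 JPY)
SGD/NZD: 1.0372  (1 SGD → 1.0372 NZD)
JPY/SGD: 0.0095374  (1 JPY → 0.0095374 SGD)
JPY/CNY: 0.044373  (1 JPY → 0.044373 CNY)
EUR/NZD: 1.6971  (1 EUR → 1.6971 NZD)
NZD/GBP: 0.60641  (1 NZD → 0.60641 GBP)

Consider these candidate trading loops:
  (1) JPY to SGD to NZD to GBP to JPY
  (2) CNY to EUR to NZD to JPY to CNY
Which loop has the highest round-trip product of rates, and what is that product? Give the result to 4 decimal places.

(1) 0.0095374 × 1.0372 × 0.60641 × 169.97 = 1.01960
(2) 0.12029 × 1.6971 × 100.09 × 0.044373 = 0.90666
Highest is cycle (1) at 1.0196 (>1, arbitrage).

1.0196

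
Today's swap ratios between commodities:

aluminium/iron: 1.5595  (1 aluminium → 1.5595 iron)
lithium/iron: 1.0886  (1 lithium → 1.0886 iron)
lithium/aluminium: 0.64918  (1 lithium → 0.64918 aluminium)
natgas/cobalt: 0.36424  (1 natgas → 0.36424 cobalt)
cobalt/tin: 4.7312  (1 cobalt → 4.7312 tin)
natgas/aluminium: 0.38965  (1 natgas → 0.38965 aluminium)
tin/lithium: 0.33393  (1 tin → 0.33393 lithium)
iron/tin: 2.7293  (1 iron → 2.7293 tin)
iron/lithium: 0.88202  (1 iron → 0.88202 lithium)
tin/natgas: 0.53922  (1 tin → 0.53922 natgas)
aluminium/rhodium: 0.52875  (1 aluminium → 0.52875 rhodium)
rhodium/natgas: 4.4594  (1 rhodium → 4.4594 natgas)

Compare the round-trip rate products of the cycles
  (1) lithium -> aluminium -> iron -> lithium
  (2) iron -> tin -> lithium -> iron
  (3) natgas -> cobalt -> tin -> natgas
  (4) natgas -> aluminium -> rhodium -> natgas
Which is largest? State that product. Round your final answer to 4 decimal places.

(1) 0.64918 × 1.5595 × 0.88202 = 0.89295
(2) 2.7293 × 0.33393 × 1.0886 = 0.99214
(3) 0.36424 × 4.7312 × 0.53922 = 0.92923
(4) 0.38965 × 0.52875 × 4.4594 = 0.91876
Highest is cycle (2) at 0.9921 (≤1, no arbitrage).

0.9921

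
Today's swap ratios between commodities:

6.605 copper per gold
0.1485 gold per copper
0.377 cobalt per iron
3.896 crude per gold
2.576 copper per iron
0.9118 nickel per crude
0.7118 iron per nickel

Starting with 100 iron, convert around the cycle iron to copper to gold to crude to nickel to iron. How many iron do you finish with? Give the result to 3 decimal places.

96.727

100 iron × 2.576 = 257.6 copper
257.6 copper × 0.1485 = 38.2536 gold
38.2536 gold × 3.896 = 149.0360256 crude
149.0360256 crude × 0.9118 = 135.89104814208 nickel
135.89104814208 nickel × 0.7118 = 96.727248067532544 iron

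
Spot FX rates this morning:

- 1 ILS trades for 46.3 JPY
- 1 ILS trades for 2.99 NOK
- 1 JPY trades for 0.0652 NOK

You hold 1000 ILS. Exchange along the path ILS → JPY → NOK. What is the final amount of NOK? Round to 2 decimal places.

3018.76

1000 ILS × 46.3 = 46300 JPY
46300 JPY × 0.0652 = 3018.76 NOK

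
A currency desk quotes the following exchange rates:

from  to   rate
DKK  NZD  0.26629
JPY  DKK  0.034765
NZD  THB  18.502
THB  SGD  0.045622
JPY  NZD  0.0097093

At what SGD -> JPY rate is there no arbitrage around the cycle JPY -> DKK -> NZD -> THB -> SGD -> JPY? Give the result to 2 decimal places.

127.97

Known legs of the cycle: 0.034765 × 0.26629 × 18.502 × 0.045622 = 0.0078143001422888314
For no arbitrage the full-cycle product must be 1, so the missing rate is 1 / 0.0078143001422888314 ≈ 127.9705.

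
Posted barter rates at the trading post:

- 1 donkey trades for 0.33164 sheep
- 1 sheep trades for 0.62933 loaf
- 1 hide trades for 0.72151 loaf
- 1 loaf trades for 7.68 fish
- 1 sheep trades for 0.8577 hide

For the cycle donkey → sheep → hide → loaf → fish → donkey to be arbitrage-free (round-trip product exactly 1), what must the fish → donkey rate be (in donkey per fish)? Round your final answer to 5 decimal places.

0.63445

Known legs of the cycle: 0.33164 × 0.8577 × 0.72151 × 7.68 = 1.5761802860411904
For no arbitrage the full-cycle product must be 1, so the missing rate is 1 / 1.5761802860411904 ≈ 0.6344452.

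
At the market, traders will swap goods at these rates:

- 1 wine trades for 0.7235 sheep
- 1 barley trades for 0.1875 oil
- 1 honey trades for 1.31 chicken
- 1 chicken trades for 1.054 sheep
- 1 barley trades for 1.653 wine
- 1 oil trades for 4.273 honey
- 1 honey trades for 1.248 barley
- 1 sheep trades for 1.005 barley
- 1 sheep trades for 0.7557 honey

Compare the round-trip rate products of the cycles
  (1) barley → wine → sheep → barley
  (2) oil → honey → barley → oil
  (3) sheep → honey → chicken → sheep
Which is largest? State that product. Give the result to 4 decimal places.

(1) 1.653 × 0.7235 × 1.005 = 1.20193
(2) 4.273 × 1.248 × 0.1875 = 0.99988
(3) 0.7557 × 1.31 × 1.054 = 1.04343
Highest is cycle (1) at 1.2019 (>1, arbitrage).

1.2019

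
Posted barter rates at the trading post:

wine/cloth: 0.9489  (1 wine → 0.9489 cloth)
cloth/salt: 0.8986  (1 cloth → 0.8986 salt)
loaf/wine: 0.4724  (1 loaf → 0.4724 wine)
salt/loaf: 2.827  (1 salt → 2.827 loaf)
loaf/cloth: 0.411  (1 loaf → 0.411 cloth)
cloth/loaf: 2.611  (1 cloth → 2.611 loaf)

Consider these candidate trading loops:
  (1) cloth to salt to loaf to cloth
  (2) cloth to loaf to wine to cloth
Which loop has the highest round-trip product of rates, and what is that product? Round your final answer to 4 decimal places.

(1) 0.8986 × 2.827 × 0.411 = 1.04408
(2) 2.611 × 0.4724 × 0.9489 = 1.17041
Highest is cycle (2) at 1.1704 (>1, arbitrage).

1.1704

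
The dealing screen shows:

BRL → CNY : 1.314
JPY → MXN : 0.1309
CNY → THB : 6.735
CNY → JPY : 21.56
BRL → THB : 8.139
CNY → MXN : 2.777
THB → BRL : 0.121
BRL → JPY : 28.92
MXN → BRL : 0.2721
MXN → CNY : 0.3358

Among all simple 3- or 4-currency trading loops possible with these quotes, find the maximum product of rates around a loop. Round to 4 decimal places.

1.0708

CNY→THB→BRL→CNY: 6.735 × 0.121 × 1.314 = 1.07082
JPY→MXN→BRL→JPY: 0.1309 × 0.2721 × 28.92 = 1.03007
CNY→JPY→MXN→BRL→CNY: 21.56 × 0.1309 × 0.2721 × 1.314 = 1.00905
CNY→MXN→BRL→CNY: 2.777 × 0.2721 × 1.314 = 0.99289
CNY→JPY→MXN→CNY: 21.56 × 0.1309 × 0.3358 = 0.94770
Maximum is CNY→THB→BRL→CNY at 1.0708; arbitrage exists.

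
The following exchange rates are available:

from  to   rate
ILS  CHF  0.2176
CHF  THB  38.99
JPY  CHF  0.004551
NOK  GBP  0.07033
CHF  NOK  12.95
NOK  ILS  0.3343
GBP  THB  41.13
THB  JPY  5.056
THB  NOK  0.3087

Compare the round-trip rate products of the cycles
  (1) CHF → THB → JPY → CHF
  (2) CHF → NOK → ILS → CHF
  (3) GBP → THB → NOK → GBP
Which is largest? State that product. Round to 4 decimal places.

(1) 38.99 × 5.056 × 0.004551 = 0.89715
(2) 12.95 × 0.3343 × 0.2176 = 0.94203
(3) 41.13 × 0.3087 × 0.07033 = 0.89297
Highest is cycle (2) at 0.9420 (≤1, no arbitrage).

0.9420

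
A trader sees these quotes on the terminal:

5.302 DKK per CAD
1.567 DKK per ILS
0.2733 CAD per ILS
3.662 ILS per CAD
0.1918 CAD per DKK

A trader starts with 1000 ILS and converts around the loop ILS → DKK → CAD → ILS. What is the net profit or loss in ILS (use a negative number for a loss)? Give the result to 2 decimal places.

100.62

1000 ILS × 1.567 = 1567 DKK
1567 DKK × 0.1918 = 300.5506 CAD
300.5506 CAD × 3.662 = 1100.6162972 ILS
Net change: 1100.6162972 − 1000 = 100.6162972 ILS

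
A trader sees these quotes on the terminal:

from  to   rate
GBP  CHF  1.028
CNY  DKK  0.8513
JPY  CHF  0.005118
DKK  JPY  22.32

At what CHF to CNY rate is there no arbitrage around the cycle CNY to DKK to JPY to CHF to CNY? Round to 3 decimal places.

Known legs of the cycle: 0.8513 × 22.32 × 0.005118 = 0.097247199888
For no arbitrage the full-cycle product must be 1, so the missing rate is 1 / 0.097247199888 ≈ 10.28307.

10.283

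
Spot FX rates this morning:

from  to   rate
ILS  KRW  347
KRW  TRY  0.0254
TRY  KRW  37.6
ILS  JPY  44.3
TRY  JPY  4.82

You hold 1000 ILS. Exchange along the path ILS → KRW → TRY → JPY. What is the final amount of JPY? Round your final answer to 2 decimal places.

1000 ILS × 347 = 347000 KRW
347000 KRW × 0.0254 = 8813.8 TRY
8813.8 TRY × 4.82 = 42482.516 JPY

42482.52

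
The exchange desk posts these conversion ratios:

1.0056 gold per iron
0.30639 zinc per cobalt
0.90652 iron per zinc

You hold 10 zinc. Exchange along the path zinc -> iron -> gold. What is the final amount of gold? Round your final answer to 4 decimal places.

9.1160

10 zinc × 0.90652 = 9.0652 iron
9.0652 iron × 1.0056 = 9.11596512 gold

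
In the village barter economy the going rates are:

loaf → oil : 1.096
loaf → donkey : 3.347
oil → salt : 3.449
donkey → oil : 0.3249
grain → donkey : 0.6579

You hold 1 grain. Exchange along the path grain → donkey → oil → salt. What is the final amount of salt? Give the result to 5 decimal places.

1 grain × 0.6579 = 0.6579 donkey
0.6579 donkey × 0.3249 = 0.21375171 oil
0.21375171 oil × 3.449 = 0.73722964779 salt

0.73723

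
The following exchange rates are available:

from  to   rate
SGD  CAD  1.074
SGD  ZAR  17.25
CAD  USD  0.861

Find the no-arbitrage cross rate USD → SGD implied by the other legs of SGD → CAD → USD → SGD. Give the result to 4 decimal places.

1.0814

Known legs of the cycle: 1.074 × 0.861 = 0.924714
For no arbitrage the full-cycle product must be 1, so the missing rate is 1 / 0.924714 ≈ 1.081415.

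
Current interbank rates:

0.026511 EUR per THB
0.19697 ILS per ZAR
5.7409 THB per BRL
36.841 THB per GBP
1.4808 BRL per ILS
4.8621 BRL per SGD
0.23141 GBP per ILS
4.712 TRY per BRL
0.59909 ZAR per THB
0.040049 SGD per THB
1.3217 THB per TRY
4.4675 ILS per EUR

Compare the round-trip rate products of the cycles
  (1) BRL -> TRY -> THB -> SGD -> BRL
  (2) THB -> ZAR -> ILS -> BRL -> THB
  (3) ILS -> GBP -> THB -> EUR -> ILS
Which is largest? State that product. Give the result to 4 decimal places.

(1) 4.712 × 1.3217 × 0.040049 × 4.8621 = 1.21270
(2) 0.59909 × 0.19697 × 1.4808 × 5.7409 = 1.00316
(3) 0.23141 × 36.841 × 0.026511 × 4.4675 = 1.00973
Highest is cycle (1) at 1.2127 (>1, arbitrage).

1.2127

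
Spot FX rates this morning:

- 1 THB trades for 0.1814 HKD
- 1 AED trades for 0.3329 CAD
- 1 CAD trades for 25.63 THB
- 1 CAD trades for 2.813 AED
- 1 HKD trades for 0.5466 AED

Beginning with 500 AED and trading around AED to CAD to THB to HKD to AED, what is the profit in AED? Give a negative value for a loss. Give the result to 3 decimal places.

-77.001

500 AED × 0.3329 = 166.45 CAD
166.45 CAD × 25.63 = 4266.1135 THB
4266.1135 THB × 0.1814 = 773.8729889 HKD
773.8729889 HKD × 0.5466 = 422.99897573274 AED
Net change: 422.99897573274 − 500 = -77.00102426726 AED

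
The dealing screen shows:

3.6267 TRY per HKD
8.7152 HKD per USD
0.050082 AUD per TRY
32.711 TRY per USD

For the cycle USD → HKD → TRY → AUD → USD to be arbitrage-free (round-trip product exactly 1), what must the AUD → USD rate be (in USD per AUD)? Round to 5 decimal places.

0.63173

Known legs of the cycle: 8.7152 × 3.6267 × 0.050082 = 1.58296260009888
For no arbitrage the full-cycle product must be 1, so the missing rate is 1 / 1.58296260009888 ≈ 0.6317269.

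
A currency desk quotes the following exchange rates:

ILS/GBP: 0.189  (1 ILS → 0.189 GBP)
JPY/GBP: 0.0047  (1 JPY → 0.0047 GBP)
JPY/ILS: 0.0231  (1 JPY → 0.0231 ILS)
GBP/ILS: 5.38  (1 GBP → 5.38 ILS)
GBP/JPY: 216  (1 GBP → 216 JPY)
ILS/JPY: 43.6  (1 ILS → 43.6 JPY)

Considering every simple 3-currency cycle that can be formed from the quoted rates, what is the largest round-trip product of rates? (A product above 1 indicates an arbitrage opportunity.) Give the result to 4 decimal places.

1.1025

GBP→ILS→JPY→GBP: 5.38 × 43.6 × 0.0047 = 1.10247
GBP→JPY→ILS→GBP: 216 × 0.0231 × 0.189 = 0.94303
Maximum is GBP→ILS→JPY→GBP at 1.1025; arbitrage exists.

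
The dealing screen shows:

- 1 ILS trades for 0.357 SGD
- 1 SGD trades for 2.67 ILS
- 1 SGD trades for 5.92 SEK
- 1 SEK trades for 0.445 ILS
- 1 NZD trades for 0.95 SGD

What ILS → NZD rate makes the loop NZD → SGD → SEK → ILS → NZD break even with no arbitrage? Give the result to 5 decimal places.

Known legs of the cycle: 0.95 × 5.92 × 0.445 = 2.50268
For no arbitrage the full-cycle product must be 1, so the missing rate is 1 / 2.50268 ≈ 0.3995717.

0.39957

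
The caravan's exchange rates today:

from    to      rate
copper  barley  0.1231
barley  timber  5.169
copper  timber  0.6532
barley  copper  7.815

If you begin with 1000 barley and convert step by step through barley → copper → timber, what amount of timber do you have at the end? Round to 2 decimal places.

5104.76

1000 barley × 7.815 = 7815 copper
7815 copper × 0.6532 = 5104.758 timber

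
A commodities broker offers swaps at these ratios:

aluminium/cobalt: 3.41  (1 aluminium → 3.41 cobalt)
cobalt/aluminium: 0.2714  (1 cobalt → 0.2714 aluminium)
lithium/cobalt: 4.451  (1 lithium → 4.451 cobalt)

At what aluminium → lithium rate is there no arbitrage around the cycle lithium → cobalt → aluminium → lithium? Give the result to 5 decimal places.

Known legs of the cycle: 4.451 × 0.2714 = 1.2080014
For no arbitrage the full-cycle product must be 1, so the missing rate is 1 / 1.2080014 ≈ 0.8278136.

0.82781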